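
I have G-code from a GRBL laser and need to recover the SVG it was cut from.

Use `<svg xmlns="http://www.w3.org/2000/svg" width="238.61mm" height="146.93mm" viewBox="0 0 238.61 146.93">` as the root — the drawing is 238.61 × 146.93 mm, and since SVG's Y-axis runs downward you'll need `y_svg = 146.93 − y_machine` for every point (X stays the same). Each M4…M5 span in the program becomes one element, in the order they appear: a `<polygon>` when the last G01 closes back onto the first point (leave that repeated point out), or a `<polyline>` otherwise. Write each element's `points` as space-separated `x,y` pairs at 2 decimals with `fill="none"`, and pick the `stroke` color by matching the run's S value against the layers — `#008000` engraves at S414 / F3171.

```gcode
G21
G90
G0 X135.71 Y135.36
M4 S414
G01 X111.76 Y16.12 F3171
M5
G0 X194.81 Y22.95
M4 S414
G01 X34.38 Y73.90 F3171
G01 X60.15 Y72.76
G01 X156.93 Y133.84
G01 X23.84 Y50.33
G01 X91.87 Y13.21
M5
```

<svg xmlns="http://www.w3.org/2000/svg" width="238.61mm" height="146.93mm" viewBox="0 0 238.61 146.93">
  <polyline points="135.71,11.57 111.76,130.81" fill="none" stroke="#008000"/>
  <polyline points="194.81,123.98 34.38,73.03 60.15,74.17 156.93,13.09 23.84,96.60 91.87,133.72" fill="none" stroke="#008000"/>
</svg>

Each laser-on run becomes one SVG element. Flip Y back into SVG space with y_svg = 146.93 − y_machine. Every run uses S414, so all elements get stroke `#008000` (engrave).

Run 1: The run is open, so emit a `<polyline>` with points (Y-flipped): 135.71,11.57 111.76,130.81.

Run 2: The run is open, so emit a `<polyline>` with points (Y-flipped): 194.81,123.98 34.38,73.03 60.15,74.17 156.93,13.09 23.84,96.60 91.87,133.72.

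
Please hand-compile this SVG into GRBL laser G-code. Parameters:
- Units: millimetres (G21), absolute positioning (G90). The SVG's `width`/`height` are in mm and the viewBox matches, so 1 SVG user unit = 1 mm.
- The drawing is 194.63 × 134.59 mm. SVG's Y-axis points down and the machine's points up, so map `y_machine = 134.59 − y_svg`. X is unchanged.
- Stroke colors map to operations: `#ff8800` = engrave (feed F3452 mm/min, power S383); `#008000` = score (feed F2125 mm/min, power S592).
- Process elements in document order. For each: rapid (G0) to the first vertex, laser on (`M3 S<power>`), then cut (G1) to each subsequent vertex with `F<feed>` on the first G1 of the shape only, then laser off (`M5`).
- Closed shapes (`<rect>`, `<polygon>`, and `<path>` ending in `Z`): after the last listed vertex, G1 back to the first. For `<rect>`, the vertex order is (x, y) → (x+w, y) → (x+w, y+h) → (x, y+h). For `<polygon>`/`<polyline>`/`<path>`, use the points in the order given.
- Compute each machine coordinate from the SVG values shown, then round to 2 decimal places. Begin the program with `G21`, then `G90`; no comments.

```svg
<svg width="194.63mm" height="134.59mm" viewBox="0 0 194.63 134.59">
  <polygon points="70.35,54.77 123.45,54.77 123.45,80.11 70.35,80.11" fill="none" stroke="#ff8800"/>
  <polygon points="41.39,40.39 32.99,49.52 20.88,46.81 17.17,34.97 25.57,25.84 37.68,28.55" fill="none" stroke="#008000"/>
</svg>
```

viewBox `0 0 194.63 134.59` with mm width/height → 1 unit = 1 mm. Flip: y_m = 134.59 − y_svg.

**Shape 1** — `<polygon>` rectangle, stroke `#ff8800` → engrave (S383, F3452). Machine vertices: (70.35,79.82) → (123.45,79.82) → (123.45,54.48) → (70.35,54.48) → (70.35,79.82). Closed: final G1 returns to the first vertex.

**Shape 2** — `<polygon>` regular polygon, stroke `#008000` → score (S592, F2125). Machine vertices: (41.39,94.20) → (32.99,85.07) → (20.88,87.78) → (17.17,99.62) → (25.57,108.75) → (37.68,106.04) → (41.39,94.20). Closed: final G1 returns to the first vertex.

G21
G90
G0 X70.35 Y79.82
M3 S383
G1 X123.45 Y79.82 F3452
G1 X123.45 Y54.48
G1 X70.35 Y54.48
G1 X70.35 Y79.82
M5
G0 X41.39 Y94.20
M3 S592
G1 X32.99 Y85.07 F2125
G1 X20.88 Y87.78
G1 X17.17 Y99.62
G1 X25.57 Y108.75
G1 X37.68 Y106.04
G1 X41.39 Y94.20
M5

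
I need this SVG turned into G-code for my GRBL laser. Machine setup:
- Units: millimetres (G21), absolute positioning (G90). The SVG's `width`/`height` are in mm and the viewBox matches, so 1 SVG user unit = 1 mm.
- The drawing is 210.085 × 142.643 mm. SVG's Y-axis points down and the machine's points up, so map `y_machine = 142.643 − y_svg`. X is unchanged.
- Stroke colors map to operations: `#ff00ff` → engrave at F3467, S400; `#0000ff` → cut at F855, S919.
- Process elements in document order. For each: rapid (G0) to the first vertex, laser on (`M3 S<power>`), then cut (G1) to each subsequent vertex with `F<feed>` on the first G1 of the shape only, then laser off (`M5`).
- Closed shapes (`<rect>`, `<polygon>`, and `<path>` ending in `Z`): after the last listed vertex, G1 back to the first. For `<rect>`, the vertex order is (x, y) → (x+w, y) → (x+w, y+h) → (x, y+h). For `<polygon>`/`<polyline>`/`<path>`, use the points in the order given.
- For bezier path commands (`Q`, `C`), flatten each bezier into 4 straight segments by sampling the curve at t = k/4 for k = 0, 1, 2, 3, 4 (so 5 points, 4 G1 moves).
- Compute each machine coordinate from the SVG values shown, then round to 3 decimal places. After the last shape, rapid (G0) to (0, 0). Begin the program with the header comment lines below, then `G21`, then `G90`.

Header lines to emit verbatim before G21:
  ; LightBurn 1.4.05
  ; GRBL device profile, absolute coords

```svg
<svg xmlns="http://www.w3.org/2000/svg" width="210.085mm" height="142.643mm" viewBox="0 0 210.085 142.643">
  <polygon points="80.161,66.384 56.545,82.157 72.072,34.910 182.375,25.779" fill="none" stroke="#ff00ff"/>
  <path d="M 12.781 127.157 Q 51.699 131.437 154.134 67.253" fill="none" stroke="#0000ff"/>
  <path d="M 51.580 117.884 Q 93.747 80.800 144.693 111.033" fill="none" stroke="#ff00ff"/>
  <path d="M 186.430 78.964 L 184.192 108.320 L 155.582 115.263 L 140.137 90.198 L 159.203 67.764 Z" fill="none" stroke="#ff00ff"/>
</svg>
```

; LightBurn 1.4.05
; GRBL device profile, absolute coords
G21
G90
G0 X80.161 Y76.259
M3 S400
G1 X56.545 Y60.486 F3467
G1 X72.072 Y107.733
G1 X182.375 Y116.864
G1 X80.161 Y76.259
M5
G0 X12.781 Y15.486
M3 S919
G1 X36.210 Y17.625 F855
G1 X67.578 Y28.322
G1 X106.886 Y47.577
G1 X154.134 Y75.390
M5
G0 X51.580 Y24.759
M3 S400
G1 X73.212 Y39.094 F3467
G1 X95.942 Y45.014
G1 X119.769 Y42.519
G1 X144.693 Y31.610
M5
G0 X186.430 Y63.679
M3 S400
G1 X184.192 Y34.323 F3467
G1 X155.582 Y27.380
G1 X140.137 Y52.445
G1 X159.203 Y74.879
G1 X186.430 Y63.679
M5
G0 X0.000 Y0.000

1 u = 1 mm; y_m = 142.643 − y.

[1] `<polygon>` closed polygon, #ff00ff→engrave S400 F3467: (80.161,76.259) → (56.545,60.486) → (72.072,107.733) → (182.375,116.864) → (80.161,76.259) (closed)

[2] `<path>` quadratic bezier, #0000ff→cut S919 F855: (12.781,15.486) → (36.210,17.625) → (67.578,28.322) → (106.886,47.577) → (154.134,75.390)

[3] `<path>` quadratic bezier, #ff00ff→engrave S400 F3467: (51.580,24.759) → (73.212,39.094) → (95.942,45.014) → (119.769,42.519) → (144.693,31.610)

[4] `<path>` regular polygon, #ff00ff→engrave S400 F3467: (186.430,63.679) → (184.192,34.323) → (155.582,27.380) → (140.137,52.445) → (159.203,74.879) → (186.430,63.679) (closed)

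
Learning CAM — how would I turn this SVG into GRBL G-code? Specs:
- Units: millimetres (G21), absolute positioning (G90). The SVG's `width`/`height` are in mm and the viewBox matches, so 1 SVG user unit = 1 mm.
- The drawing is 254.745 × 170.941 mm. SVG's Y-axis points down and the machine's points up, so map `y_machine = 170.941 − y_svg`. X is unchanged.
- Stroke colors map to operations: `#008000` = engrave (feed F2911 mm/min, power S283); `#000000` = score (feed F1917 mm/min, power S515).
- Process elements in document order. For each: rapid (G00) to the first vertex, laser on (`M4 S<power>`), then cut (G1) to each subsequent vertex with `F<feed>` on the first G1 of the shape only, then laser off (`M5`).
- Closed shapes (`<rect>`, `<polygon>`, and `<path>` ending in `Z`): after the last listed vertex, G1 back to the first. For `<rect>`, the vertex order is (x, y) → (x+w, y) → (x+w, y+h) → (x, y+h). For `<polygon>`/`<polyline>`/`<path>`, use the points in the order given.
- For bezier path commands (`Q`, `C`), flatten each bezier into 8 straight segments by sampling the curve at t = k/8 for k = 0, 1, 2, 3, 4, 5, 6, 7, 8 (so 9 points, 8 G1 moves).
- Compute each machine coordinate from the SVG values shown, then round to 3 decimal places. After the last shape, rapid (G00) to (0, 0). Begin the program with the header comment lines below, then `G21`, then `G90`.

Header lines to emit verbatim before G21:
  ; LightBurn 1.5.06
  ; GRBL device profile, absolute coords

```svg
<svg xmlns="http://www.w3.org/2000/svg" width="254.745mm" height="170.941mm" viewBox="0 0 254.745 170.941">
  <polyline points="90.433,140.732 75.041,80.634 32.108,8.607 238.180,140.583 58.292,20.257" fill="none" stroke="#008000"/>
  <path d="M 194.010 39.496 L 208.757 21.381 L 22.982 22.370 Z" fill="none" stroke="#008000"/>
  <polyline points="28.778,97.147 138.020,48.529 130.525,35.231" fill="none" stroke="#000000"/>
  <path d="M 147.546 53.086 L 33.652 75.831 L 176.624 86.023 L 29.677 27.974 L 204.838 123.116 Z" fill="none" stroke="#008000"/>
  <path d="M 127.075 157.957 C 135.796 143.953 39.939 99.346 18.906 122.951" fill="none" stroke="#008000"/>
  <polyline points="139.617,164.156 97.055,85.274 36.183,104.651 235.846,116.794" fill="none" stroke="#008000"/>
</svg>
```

; LightBurn 1.5.06
; GRBL device profile, absolute coords
G21
G90
G00 X90.433 Y30.209
M4 S283
G1 X75.041 Y90.307 F2911
G1 X32.108 Y162.334
G1 X238.180 Y30.358
G1 X58.292 Y150.684
M5
G00 X194.010 Y131.445
M4 S283
G1 X208.757 Y149.560 F2911
G1 X22.982 Y148.571
G1 X194.010 Y131.445
M5
G00 X28.778 Y73.794
M4 S515
G1 X138.020 Y122.412 F1917
G1 X130.525 Y135.710
M5
G00 X147.546 Y117.855
M4 S283
G1 X33.652 Y95.110 F2911
G1 X176.624 Y84.918
G1 X29.677 Y142.967
G1 X204.838 Y47.825
G1 X147.546 Y117.855
M5
G00 X127.075 Y12.984
M4 S283
G1 X125.794 Y19.477 F2911
G1 X116.811 Y27.681
G1 X102.228 Y36.438
G1 X84.148 Y44.590
G1 X64.674 Y50.980
G1 X45.907 Y54.448
G1 X29.950 Y53.837
G1 X18.906 Y47.990
M5
G00 X139.617 Y6.785
M4 S283
G1 X97.055 Y85.667 F2911
G1 X36.183 Y66.290
G1 X235.846 Y54.147
M5
G00 X0.000 Y0.000

1 u = 1 mm; y_m = 170.941 − y.

[1] `<polyline>` open polyline, #008000→engrave S283 F2911: (90.433,30.209) → (75.041,90.307) → (32.108,162.334) → (238.180,30.358) → (58.292,150.684)

[2] `<path>` closed polygon, #008000→engrave S283 F2911: (194.010,131.445) → (208.757,149.560) → (22.982,148.571) → (194.010,131.445) (closed)

[3] `<polyline>` open polyline, #000000→score S515 F1917: (28.778,73.794) → (138.020,122.412) → (130.525,135.710)

[4] `<path>` closed polygon, #008000→engrave S283 F2911: (147.546,117.855) → (33.652,95.110) → (176.624,84.918) → (29.677,142.967) → (204.838,47.825) → (147.546,117.855) (closed)

[5] `<path>` cubic bezier, #008000→engrave S283 F2911: (127.075,12.984) → (125.794,19.477) → (116.811,27.681) → (102.228,36.438) → (84.148,44.590) → (64.674,50.980) → (45.907,54.448) → (29.950,53.837) → (18.906,47.990)

[6] `<polyline>` open polyline, #008000→engrave S283 F2911: (139.617,6.785) → (97.055,85.667) → (36.183,66.290) → (235.846,54.147)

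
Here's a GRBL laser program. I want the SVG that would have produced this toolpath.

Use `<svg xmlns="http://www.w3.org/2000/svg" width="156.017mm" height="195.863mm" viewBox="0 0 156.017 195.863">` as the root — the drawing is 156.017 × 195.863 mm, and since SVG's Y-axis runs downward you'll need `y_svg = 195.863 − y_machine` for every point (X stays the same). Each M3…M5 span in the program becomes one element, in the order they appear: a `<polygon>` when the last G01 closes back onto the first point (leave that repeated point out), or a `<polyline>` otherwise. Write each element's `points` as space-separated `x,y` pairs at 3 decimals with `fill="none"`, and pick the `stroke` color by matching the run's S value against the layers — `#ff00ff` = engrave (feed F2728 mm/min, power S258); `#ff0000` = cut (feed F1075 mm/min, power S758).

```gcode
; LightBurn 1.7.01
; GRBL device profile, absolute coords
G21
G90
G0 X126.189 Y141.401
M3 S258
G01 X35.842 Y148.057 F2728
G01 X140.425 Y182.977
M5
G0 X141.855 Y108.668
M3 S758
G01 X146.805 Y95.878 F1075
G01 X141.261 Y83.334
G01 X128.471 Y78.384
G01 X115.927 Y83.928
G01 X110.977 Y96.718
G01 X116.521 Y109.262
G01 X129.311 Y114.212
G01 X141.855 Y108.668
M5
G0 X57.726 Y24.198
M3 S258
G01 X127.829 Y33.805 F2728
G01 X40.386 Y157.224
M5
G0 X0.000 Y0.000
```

<svg xmlns="http://www.w3.org/2000/svg" width="156.017mm" height="195.863mm" viewBox="0 0 156.017 195.863">
  <polyline points="126.189,54.462 35.842,47.806 140.425,12.886" fill="none" stroke="#ff00ff"/>
  <polygon points="141.855,87.195 146.805,99.985 141.261,112.529 128.471,117.479 115.927,111.935 110.977,99.145 116.521,86.601 129.311,81.651" fill="none" stroke="#ff0000"/>
  <polyline points="57.726,171.665 127.829,162.058 40.386,38.639" fill="none" stroke="#ff00ff"/>
</svg>

y_svg = 195.863 − y_m.

[1] S258→`#ff00ff` (engrave); open run; points: 126.189,54.462 35.842,47.806 140.425,12.886

[2] S758→`#ff0000` (cut); closed run; points: 141.855,87.195 146.805,99.985 141.261,112.529 128.471,117.479 115.927,111.935 110.977,99.145 116.521,86.601 129.311,81.651

[3] S258→`#ff00ff` (engrave); open run; points: 57.726,171.665 127.829,162.058 40.386,38.639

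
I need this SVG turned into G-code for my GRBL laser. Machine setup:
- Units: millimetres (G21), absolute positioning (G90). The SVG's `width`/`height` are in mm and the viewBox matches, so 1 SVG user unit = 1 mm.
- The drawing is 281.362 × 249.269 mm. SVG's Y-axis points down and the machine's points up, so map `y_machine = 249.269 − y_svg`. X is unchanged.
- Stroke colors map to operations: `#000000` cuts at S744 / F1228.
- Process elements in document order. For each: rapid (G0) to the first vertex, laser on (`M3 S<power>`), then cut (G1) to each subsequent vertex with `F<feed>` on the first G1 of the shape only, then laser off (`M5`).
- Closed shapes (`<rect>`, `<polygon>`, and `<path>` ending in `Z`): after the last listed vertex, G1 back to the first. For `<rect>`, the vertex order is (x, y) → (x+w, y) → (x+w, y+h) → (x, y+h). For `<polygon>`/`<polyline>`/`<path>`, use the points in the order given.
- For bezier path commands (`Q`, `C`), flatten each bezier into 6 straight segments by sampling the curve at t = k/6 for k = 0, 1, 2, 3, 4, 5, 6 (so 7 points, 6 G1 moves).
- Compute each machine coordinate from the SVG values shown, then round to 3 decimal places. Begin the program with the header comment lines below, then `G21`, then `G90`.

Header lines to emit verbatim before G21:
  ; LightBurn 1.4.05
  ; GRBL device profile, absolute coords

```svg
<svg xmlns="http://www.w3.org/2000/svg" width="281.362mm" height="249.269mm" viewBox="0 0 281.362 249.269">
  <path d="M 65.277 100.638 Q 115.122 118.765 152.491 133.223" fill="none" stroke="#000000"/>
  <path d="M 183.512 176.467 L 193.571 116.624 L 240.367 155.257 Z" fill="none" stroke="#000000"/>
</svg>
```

viewBox `0 0 281.362 249.269` with mm width/height → 1 unit = 1 mm. Flip: y_m = 249.269 − y_svg.

**Shape 1** — `<path>` quadratic bezier, stroke `#000000` → cut (S744, F1228). Control points (SVG): P0=(65.277,100.638), P1=(115.122,118.765), P2=(152.491,133.223); sampled at t=k/6. Machine vertices: (65.277,148.631) → (81.545,142.691) → (97.121,136.954) → (112.003,131.421) → (126.192,126.092) → (139.688,120.967) → (152.491,116.046). Open path.

**Shape 2** — `<path>` regular polygon, stroke `#000000` → cut (S744, F1228). Machine vertices: (183.512,72.802) → (193.571,132.645) → (240.367,94.012) → (183.512,72.802). Closed: final G1 returns to the first vertex.

; LightBurn 1.4.05
; GRBL device profile, absolute coords
G21
G90
G0 X65.277 Y148.631
M3 S744
G1 X81.545 Y142.691 F1228
G1 X97.121 Y136.954
G1 X112.003 Y131.421
G1 X126.192 Y126.092
G1 X139.688 Y120.967
G1 X152.491 Y116.046
M5
G0 X183.512 Y72.802
M3 S744
G1 X193.571 Y132.645 F1228
G1 X240.367 Y94.012
G1 X183.512 Y72.802
M5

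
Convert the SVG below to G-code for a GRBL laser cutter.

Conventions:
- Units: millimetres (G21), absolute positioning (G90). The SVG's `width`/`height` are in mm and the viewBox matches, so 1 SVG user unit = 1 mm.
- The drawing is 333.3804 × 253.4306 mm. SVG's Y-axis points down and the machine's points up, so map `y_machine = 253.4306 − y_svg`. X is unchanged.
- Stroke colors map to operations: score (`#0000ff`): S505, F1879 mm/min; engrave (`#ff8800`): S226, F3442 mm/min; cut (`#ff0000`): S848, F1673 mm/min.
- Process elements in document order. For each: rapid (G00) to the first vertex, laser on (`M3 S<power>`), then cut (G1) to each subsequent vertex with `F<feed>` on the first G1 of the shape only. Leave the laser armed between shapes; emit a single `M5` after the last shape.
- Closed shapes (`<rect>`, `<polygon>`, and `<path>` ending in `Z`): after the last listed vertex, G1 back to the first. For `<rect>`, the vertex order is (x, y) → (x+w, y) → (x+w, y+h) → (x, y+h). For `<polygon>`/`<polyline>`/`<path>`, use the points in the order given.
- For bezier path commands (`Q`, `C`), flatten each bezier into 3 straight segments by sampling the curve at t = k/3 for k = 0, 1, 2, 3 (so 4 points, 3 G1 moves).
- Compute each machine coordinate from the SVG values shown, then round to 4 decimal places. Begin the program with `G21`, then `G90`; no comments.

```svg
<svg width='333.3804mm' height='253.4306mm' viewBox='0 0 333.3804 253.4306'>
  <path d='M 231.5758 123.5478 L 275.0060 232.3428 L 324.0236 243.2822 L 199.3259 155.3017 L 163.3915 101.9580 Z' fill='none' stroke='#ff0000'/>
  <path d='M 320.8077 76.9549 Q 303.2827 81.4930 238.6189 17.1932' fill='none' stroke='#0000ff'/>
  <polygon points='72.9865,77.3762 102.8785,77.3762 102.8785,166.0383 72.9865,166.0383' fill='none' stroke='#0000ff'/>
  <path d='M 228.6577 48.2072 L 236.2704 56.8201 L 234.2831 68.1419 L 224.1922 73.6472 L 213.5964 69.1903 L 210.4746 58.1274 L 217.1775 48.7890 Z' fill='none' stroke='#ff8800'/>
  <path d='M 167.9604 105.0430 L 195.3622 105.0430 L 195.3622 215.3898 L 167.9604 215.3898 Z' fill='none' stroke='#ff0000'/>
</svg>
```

G21
G90
G00 X231.5758 Y129.8828
M3 S848
G1 X275.0060 Y21.0878 F1673
G1 X324.0236 Y10.1484
G1 X199.3259 Y98.1289
G1 X163.3915 Y151.4726
G1 X231.5758 Y129.8828
G00 X320.8077 Y176.4757
M3 S505
G1 X303.8867 Y181.0990 F1879
G1 X276.4905 Y201.0195
G1 X238.6189 Y236.2374
G00 X72.9865 Y176.0544
M3 S505
G1 X102.8785 Y176.0544 F1879
G1 X102.8785 Y87.3923
G1 X72.9865 Y87.3923
G1 X72.9865 Y176.0544
G00 X228.6577 Y205.2234
M3 S226
G1 X236.2704 Y196.6105 F3442
G1 X234.2831 Y185.2887
G1 X224.1922 Y179.7834
G1 X213.5964 Y184.2403
G1 X210.4746 Y195.3032
G1 X217.1775 Y204.6416
G1 X228.6577 Y205.2234
G00 X167.9604 Y148.3876
M3 S848
G1 X195.3622 Y148.3876 F1673
G1 X195.3622 Y38.0408
G1 X167.9604 Y38.0408
G1 X167.9604 Y148.3876
M5

viewBox `0 0 333.3804 253.4306` with mm width/height → 1 unit = 1 mm. Flip: y_m = 253.4306 − y_svg.

**Shape 1** — `<path>` closed polygon, stroke `#ff0000` → cut (S848, F1673). Machine vertices: (231.5758,129.8828) → (275.0060,21.0878) → (324.0236,10.1484) → (199.3259,98.1289) → (163.3915,151.4726) → (231.5758,129.8828). Closed: final G1 returns to the first vertex.

**Shape 2** — `<path>` quadratic bezier, stroke `#0000ff` → score (S505, F1879). Control points (SVG): P0=(320.8077,76.9549), P1=(303.2827,81.4930), P2=(238.6189,17.1932); sampled at t=k/3. Machine vertices: (320.8077,176.4757) → (303.8867,181.0990) → (276.4905,201.0195) → (238.6189,236.2374). Open path.

**Shape 3** — `<polygon>` rectangle, stroke `#0000ff` → score (S505, F1879). Machine vertices: (72.9865,176.0544) → (102.8785,176.0544) → (102.8785,87.3923) → (72.9865,87.3923) → (72.9865,176.0544). Closed: final G1 returns to the first vertex.

**Shape 4** — `<path>` regular polygon, stroke `#ff8800` → engrave (S226, F3442). Machine vertices: (228.6577,205.2234) → (236.2704,196.6105) → (234.2831,185.2887) → (224.1922,179.7834) → (213.5964,184.2403) → (210.4746,195.3032) → (217.1775,204.6416) → (228.6577,205.2234). Closed: final G1 returns to the first vertex.

**Shape 5** — `<path>` rectangle, stroke `#ff0000` → cut (S848, F1673). Machine vertices: (167.9604,148.3876) → (195.3622,148.3876) → (195.3622,38.0408) → (167.9604,38.0408) → (167.9604,148.3876). Closed: final G1 returns to the first vertex.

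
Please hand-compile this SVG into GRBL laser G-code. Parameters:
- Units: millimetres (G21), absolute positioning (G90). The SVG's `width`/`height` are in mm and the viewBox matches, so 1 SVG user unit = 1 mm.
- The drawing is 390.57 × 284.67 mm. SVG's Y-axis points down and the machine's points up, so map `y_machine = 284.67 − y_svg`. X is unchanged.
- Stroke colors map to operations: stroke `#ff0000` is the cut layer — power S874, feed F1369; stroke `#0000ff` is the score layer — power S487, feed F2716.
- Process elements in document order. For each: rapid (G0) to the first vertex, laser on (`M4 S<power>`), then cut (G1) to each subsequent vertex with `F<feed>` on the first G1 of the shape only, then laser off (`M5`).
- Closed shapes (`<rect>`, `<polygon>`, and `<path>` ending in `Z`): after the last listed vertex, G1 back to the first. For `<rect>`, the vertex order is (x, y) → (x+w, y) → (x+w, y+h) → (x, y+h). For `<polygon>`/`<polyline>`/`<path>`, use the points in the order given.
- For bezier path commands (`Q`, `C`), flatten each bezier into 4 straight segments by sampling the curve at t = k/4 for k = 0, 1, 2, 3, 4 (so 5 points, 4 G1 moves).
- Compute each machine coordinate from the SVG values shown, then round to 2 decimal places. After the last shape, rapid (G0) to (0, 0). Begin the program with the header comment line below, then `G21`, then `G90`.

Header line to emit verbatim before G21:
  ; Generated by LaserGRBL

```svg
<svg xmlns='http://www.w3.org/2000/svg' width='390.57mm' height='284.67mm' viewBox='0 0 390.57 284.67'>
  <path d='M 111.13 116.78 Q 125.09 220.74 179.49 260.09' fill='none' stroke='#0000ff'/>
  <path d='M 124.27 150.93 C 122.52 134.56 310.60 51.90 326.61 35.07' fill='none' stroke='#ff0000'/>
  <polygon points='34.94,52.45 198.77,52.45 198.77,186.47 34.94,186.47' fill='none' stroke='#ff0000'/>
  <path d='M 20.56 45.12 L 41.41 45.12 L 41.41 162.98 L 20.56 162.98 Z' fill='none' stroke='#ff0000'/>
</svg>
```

Since the viewBox matches the mm dimensions, user units are millimetres directly. The only transform is the Y-flip y_m = 284.67 − y_svg.

Shape 1 is a quadratic bezier drawn with `<path>`. Its stroke #0000ff means score at S487, F2716. After flipping Y the toolpath is (111.13,167.89) → (120.64,119.95) → (135.20,80.08) → (154.82,48.29) → (179.49,24.58).

Shape 2 is a cubic bezier drawn with `<path>`. Its stroke #ff0000 means cut at S874, F1369. After flipping Y the toolpath is (124.27,133.74) → (152.90,156.38) → (218.78,191.50) → (287.99,226.70) → (326.61,249.60).

Shape 3 is a rectangle drawn with `<polygon>`. Its stroke #ff0000 means cut at S874, F1369. After flipping Y the toolpath is (34.94,232.22) → (198.77,232.22) → (198.77,98.20) → (34.94,98.20) → (34.94,232.22), returning to the start.

Shape 4 is a rectangle drawn with `<path>`. Its stroke #ff0000 means cut at S874, F1369. After flipping Y the toolpath is (20.56,239.55) → (41.41,239.55) → (41.41,121.69) → (20.56,121.69) → (20.56,239.55), returning to the start.

; Generated by LaserGRBL
G21
G90
G0 X111.13 Y167.89
M4 S487
G1 X120.64 Y119.95 F2716
G1 X135.20 Y80.08
G1 X154.82 Y48.29
G1 X179.49 Y24.58
M5
G0 X124.27 Y133.74
M4 S874
G1 X152.90 Y156.38 F1369
G1 X218.78 Y191.50
G1 X287.99 Y226.70
G1 X326.61 Y249.60
M5
G0 X34.94 Y232.22
M4 S874
G1 X198.77 Y232.22 F1369
G1 X198.77 Y98.20
G1 X34.94 Y98.20
G1 X34.94 Y232.22
M5
G0 X20.56 Y239.55
M4 S874
G1 X41.41 Y239.55 F1369
G1 X41.41 Y121.69
G1 X20.56 Y121.69
G1 X20.56 Y239.55
M5
G0 X0.00 Y0.00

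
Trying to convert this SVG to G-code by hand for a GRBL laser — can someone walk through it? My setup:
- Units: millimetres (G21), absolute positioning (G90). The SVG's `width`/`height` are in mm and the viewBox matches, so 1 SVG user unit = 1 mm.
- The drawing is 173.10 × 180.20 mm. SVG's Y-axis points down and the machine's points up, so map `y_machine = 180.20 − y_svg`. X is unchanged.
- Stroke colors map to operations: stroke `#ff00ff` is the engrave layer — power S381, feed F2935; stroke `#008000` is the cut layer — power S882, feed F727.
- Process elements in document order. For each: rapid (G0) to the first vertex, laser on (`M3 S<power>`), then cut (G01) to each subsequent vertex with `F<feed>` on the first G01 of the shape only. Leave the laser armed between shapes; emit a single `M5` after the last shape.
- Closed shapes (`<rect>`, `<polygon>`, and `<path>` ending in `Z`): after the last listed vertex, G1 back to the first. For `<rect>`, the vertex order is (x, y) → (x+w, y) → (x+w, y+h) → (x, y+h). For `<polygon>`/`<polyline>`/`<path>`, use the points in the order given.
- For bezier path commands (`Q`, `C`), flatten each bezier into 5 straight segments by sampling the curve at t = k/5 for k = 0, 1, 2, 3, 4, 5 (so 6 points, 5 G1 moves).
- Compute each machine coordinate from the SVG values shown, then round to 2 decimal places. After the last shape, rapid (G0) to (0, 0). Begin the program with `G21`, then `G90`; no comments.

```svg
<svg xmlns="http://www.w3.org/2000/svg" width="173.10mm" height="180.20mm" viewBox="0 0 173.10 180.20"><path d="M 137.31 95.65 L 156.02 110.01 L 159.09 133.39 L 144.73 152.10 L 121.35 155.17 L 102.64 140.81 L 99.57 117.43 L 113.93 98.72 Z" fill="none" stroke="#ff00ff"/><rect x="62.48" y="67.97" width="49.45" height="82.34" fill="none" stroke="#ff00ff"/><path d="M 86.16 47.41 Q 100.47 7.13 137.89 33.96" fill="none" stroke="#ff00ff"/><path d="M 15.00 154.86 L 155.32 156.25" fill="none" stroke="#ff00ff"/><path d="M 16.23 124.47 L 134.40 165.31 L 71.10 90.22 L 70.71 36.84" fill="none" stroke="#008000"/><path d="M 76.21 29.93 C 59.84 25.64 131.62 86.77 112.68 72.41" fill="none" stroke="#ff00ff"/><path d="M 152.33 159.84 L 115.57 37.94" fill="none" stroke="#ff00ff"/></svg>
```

Since the viewBox matches the mm dimensions, user units are millimetres directly. The only transform is the Y-flip y_m = 180.20 − y_svg.

Shape 1 is a regular polygon drawn with `<path>`. Its stroke #ff00ff means engrave at S381, F2935. After flipping Y the toolpath is (137.31,84.55) → (156.02,70.19) → (159.09,46.81) → (144.73,28.10) → (121.35,25.03) → (102.64,39.39) → (99.57,62.77) → (113.93,81.48) → (137.31,84.55), returning to the start.

Shape 2 is a rectangle drawn with `<rect>`. Its stroke #ff00ff means engrave at S381, F2935. After flipping Y the toolpath is (62.48,112.23) → (111.93,112.23) → (111.93,29.89) → (62.48,29.89) → (62.48,112.23), returning to the start.

Shape 3 is a quadratic bezier drawn with `<path>`. Its stroke #ff00ff means engrave at S381, F2935. After flipping Y the toolpath is (86.16,132.79) → (92.81,146.22) → (101.31,154.28) → (111.65,156.97) → (123.85,154.29) → (137.89,146.24).

Shape 4 is a line segment drawn with `<path>`. Its stroke #ff00ff means engrave at S381, F2935. After flipping Y the toolpath is (15.00,25.34) → (155.32,23.95).

Shape 5 is a open polyline drawn with `<path>`. Its stroke #008000 means cut at S882, F727. After flipping Y the toolpath is (16.23,55.73) → (134.40,14.89) → (71.10,89.98) → (70.71,143.36).

Shape 6 is a cubic bezier drawn with `<path>`. Its stroke #ff00ff means engrave at S381, F2935. After flipping Y the toolpath is (76.21,150.27) → (75.54,146.12) → (87.43,133.03) → (103.31,117.77) → (114.59,107.11) → (112.68,107.79).

Shape 7 is a line segment drawn with `<path>`. Its stroke #ff00ff means engrave at S381, F2935. After flipping Y the toolpath is (152.33,20.36) → (115.57,142.26).

G21
G90
G0 X137.31 Y84.55
M3 S381
G01 X156.02 Y70.19 F2935
G01 X159.09 Y46.81
G01 X144.73 Y28.10
G01 X121.35 Y25.03
G01 X102.64 Y39.39
G01 X99.57 Y62.77
G01 X113.93 Y81.48
G01 X137.31 Y84.55
G0 X62.48 Y112.23
M3 S381
G01 X111.93 Y112.23 F2935
G01 X111.93 Y29.89
G01 X62.48 Y29.89
G01 X62.48 Y112.23
G0 X86.16 Y132.79
M3 S381
G01 X92.81 Y146.22 F2935
G01 X101.31 Y154.28
G01 X111.65 Y156.97
G01 X123.85 Y154.29
G01 X137.89 Y146.24
G0 X15.00 Y25.34
M3 S381
G01 X155.32 Y23.95 F2935
G0 X16.23 Y55.73
M3 S882
G01 X134.40 Y14.89 F727
G01 X71.10 Y89.98
G01 X70.71 Y143.36
G0 X76.21 Y150.27
M3 S381
G01 X75.54 Y146.12 F2935
G01 X87.43 Y133.03
G01 X103.31 Y117.77
G01 X114.59 Y107.11
G01 X112.68 Y107.79
G0 X152.33 Y20.36
M3 S381
G01 X115.57 Y142.26 F2935
M5
G0 X0.00 Y0.00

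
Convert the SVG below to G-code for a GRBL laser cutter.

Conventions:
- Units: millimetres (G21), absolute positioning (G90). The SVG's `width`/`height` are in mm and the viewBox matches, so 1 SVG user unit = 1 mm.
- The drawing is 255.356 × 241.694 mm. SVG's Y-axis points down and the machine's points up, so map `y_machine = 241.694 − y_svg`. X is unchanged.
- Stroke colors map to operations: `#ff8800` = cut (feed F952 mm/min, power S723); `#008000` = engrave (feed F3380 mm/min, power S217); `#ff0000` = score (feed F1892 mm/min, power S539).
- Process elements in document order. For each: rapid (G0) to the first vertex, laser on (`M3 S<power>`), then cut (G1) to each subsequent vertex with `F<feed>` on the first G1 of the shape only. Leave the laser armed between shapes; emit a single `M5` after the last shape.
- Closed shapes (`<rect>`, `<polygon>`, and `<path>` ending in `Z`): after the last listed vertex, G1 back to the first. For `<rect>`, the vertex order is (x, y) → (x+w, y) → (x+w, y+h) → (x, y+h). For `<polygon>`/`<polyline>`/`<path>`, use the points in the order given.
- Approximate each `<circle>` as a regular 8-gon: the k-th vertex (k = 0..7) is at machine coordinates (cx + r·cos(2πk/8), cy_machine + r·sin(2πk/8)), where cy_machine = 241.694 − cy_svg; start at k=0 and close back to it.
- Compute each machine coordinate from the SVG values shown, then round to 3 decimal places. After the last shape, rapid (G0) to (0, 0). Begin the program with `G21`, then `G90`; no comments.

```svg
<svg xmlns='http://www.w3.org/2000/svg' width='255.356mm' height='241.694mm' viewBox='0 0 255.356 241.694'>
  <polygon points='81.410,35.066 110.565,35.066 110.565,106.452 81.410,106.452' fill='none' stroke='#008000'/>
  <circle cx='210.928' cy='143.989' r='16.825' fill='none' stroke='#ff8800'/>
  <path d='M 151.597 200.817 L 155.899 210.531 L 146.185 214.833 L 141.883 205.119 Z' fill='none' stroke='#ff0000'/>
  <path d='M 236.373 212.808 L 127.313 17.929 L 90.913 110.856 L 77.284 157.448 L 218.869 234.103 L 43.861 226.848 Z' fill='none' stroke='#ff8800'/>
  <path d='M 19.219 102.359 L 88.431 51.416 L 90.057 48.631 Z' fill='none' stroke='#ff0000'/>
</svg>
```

1 u = 1 mm; y_m = 241.694 − y.

[1] `<polygon>` rectangle, #008000→engrave S217 F3380: (81.410,206.628) → (110.565,206.628) → (110.565,135.242) → (81.410,135.242) → (81.410,206.628) (closed)

[2] `<circle>` circle, #ff8800→cut S723 F952: (227.753,97.705) → (222.825,109.602) → (210.928,114.530) → (199.031,109.602) → (194.103,97.705) → (199.031,85.808) → (210.928,80.880) → (222.825,85.808) → (227.753,97.705) (closed)

[3] `<path>` regular polygon, #ff0000→score S539 F1892: (151.597,40.877) → (155.899,31.163) → (146.185,26.861) → (141.883,36.575) → (151.597,40.877) (closed)

[4] `<path>` closed polygon, #ff8800→cut S723 F952: (236.373,28.886) → (127.313,223.765) → (90.913,130.838) → (77.284,84.246) → (218.869,7.591) → (43.861,14.846) → (236.373,28.886) (closed)

[5] `<path>` closed polygon, #ff0000→score S539 F1892: (19.219,139.335) → (88.431,190.278) → (90.057,193.063) → (19.219,139.335) (closed)

G21
G90
G0 X81.410 Y206.628
M3 S217
G1 X110.565 Y206.628 F3380
G1 X110.565 Y135.242
G1 X81.410 Y135.242
G1 X81.410 Y206.628
G0 X227.753 Y97.705
M3 S723
G1 X222.825 Y109.602 F952
G1 X210.928 Y114.530
G1 X199.031 Y109.602
G1 X194.103 Y97.705
G1 X199.031 Y85.808
G1 X210.928 Y80.880
G1 X222.825 Y85.808
G1 X227.753 Y97.705
G0 X151.597 Y40.877
M3 S539
G1 X155.899 Y31.163 F1892
G1 X146.185 Y26.861
G1 X141.883 Y36.575
G1 X151.597 Y40.877
G0 X236.373 Y28.886
M3 S723
G1 X127.313 Y223.765 F952
G1 X90.913 Y130.838
G1 X77.284 Y84.246
G1 X218.869 Y7.591
G1 X43.861 Y14.846
G1 X236.373 Y28.886
G0 X19.219 Y139.335
M3 S539
G1 X88.431 Y190.278 F1892
G1 X90.057 Y193.063
G1 X19.219 Y139.335
M5
G0 X0.000 Y0.000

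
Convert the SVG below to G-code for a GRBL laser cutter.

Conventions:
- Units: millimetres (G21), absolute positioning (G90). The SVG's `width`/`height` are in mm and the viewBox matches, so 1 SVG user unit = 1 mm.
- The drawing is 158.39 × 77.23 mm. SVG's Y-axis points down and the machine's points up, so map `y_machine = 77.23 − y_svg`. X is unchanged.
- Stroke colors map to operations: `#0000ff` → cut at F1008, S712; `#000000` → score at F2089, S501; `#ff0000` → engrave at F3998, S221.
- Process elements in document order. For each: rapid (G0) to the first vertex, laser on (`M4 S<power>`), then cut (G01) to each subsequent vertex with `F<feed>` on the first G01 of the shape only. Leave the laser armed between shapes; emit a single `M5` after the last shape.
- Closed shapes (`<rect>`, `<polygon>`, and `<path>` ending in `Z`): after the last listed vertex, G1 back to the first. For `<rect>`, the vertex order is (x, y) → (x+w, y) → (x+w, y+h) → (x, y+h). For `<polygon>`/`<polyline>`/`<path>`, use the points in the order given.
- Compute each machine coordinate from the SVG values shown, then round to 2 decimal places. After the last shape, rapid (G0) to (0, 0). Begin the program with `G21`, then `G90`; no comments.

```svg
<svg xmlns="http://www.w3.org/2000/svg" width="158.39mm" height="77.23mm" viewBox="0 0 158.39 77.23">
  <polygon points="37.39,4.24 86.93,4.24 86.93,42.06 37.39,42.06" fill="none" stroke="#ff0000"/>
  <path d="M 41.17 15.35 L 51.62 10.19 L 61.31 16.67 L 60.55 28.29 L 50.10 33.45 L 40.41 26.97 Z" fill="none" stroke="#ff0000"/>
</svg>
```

G21
G90
G0 X37.39 Y72.99
M4 S221
G01 X86.93 Y72.99 F3998
G01 X86.93 Y35.17
G01 X37.39 Y35.17
G01 X37.39 Y72.99
G0 X41.17 Y61.88
M4 S221
G01 X51.62 Y67.04 F3998
G01 X61.31 Y60.56
G01 X60.55 Y48.94
G01 X50.10 Y43.78
G01 X40.41 Y50.26
G01 X41.17 Y61.88
M5
G0 X0.00 Y0.00

1 u = 1 mm; y_m = 77.23 − y.

[1] `<polygon>` rectangle, #ff0000→engrave S221 F3998: (37.39,72.99) → (86.93,72.99) → (86.93,35.17) → (37.39,35.17) → (37.39,72.99) (closed)

[2] `<path>` regular polygon, #ff0000→engrave S221 F3998: (41.17,61.88) → (51.62,67.04) → (61.31,60.56) → (60.55,48.94) → (50.10,43.78) → (40.41,50.26) → (41.17,61.88) (closed)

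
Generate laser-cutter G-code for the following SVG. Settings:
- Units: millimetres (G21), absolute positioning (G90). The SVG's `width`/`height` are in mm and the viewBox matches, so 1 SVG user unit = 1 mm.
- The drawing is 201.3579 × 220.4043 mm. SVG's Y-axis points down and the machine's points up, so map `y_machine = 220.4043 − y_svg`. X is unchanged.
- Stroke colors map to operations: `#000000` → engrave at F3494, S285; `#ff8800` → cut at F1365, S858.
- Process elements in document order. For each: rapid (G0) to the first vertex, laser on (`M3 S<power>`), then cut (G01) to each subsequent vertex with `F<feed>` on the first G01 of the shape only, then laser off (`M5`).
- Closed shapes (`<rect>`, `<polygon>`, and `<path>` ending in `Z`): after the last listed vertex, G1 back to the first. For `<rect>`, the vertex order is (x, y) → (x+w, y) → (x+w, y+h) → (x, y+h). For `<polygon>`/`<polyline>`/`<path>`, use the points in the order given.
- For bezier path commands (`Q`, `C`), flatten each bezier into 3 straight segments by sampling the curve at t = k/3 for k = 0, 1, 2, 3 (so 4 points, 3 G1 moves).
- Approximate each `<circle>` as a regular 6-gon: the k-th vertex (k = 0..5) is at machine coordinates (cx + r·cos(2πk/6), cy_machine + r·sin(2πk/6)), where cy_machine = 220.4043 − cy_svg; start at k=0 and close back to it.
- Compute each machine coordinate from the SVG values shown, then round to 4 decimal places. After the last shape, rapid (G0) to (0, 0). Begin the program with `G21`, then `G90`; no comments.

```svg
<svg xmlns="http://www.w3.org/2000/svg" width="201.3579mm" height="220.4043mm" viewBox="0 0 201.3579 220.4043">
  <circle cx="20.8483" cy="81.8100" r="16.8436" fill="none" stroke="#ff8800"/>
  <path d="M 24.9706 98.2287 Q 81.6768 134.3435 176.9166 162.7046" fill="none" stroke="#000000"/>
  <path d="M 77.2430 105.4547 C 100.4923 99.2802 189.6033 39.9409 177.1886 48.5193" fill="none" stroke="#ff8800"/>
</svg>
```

1 u = 1 mm; y_m = 220.4043 − y.

[1] `<circle>` circle, #ff8800→cut S858 F1365: (37.6919,138.5943) → (29.2701,153.1813) → (12.4265,153.1813) → (4.0047,138.5943) → (12.4265,124.0073) → (29.2701,124.0073) → (37.6919,138.5943) (closed)

[2] `<path>` quadratic bezier, #000000→engrave S285 F3494: (24.9706,122.1756) → (67.0562,98.9606) → (117.7049,77.4686) → (176.9166,57.6997)

[3] `<path>` cubic bezier, #ff8800→cut S858 F1365: (77.2430,114.9496) → (116.2467,134.3612) → (161.9609,162.3087) → (177.1886,171.8850)

G21
G90
G0 X37.6919 Y138.5943
M3 S858
G01 X29.2701 Y153.1813 F1365
G01 X12.4265 Y153.1813
G01 X4.0047 Y138.5943
G01 X12.4265 Y124.0073
G01 X29.2701 Y124.0073
G01 X37.6919 Y138.5943
M5
G0 X24.9706 Y122.1756
M3 S285
G01 X67.0562 Y98.9606 F3494
G01 X117.7049 Y77.4686
G01 X176.9166 Y57.6997
M5
G0 X77.2430 Y114.9496
M3 S858
G01 X116.2467 Y134.3612 F1365
G01 X161.9609 Y162.3087
G01 X177.1886 Y171.8850
M5
G0 X0.0000 Y0.0000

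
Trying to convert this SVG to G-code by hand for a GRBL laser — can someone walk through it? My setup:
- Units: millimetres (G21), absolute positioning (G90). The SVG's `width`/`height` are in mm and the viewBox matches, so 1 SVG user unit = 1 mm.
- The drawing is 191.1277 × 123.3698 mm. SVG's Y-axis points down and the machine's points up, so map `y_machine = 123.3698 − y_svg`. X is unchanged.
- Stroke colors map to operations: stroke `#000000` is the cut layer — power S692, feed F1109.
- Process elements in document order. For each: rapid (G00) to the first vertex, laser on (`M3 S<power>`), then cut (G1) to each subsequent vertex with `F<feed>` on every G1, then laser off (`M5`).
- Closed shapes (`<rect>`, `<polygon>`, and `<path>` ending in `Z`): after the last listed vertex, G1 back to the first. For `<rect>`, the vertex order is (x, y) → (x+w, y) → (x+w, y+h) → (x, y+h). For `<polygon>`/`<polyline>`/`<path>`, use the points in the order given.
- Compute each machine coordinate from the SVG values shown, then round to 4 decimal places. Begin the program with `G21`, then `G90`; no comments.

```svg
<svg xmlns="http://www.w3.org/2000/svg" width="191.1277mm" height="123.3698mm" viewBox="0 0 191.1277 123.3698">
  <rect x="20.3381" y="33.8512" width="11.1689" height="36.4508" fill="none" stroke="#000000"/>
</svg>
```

1 u = 1 mm; y_m = 123.3698 − y.

[1] `<rect>` rectangle, #000000→cut S692 F1109: (20.3381,89.5186) → (31.5070,89.5186) → (31.5070,53.0678) → (20.3381,53.0678) → (20.3381,89.5186) (closed)

G21
G90
G00 X20.3381 Y89.5186
M3 S692
G1 X31.5070 Y89.5186 F1109
G1 X31.5070 Y53.0678 F1109
G1 X20.3381 Y53.0678 F1109
G1 X20.3381 Y89.5186 F1109
M5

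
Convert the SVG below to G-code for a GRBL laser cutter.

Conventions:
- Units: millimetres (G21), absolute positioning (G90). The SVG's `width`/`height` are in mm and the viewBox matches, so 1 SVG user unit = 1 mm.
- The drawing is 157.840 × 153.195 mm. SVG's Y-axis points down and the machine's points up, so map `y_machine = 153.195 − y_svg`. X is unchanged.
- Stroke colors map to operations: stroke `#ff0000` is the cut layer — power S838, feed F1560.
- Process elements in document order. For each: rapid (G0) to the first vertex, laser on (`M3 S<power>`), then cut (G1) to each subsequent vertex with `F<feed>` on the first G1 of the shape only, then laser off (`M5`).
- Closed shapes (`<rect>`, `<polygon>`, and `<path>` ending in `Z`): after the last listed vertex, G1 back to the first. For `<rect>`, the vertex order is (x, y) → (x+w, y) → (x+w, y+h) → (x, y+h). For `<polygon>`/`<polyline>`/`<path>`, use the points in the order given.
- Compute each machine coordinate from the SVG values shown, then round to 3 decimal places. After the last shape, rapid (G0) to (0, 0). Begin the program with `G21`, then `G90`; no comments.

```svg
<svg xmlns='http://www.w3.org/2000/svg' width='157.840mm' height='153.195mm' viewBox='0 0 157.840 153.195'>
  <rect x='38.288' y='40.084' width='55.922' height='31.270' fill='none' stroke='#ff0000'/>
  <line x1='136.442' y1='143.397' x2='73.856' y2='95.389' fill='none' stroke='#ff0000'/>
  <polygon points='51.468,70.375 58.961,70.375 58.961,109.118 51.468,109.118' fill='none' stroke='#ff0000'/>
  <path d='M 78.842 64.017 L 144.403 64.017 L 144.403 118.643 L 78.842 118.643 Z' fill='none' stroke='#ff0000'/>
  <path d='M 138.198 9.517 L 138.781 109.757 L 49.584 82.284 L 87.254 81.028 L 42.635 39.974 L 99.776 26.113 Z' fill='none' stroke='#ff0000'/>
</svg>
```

Since the viewBox matches the mm dimensions, user units are millimetres directly. The only transform is the Y-flip y_m = 153.195 − y_svg.

Shape 1 is a rectangle drawn with `<rect>`. Its stroke #ff0000 means cut at S838, F1560. After flipping Y the toolpath is (38.288,113.111) → (94.210,113.111) → (94.210,81.841) → (38.288,81.841) → (38.288,113.111), returning to the start.

Shape 2 is a line segment drawn with `<line>`. Its stroke #ff0000 means cut at S838, F1560. After flipping Y the toolpath is (136.442,9.798) → (73.856,57.806).

Shape 3 is a rectangle drawn with `<polygon>`. Its stroke #ff0000 means cut at S838, F1560. After flipping Y the toolpath is (51.468,82.820) → (58.961,82.820) → (58.961,44.077) → (51.468,44.077) → (51.468,82.820), returning to the start.

Shape 4 is a rectangle drawn with `<path>`. Its stroke #ff0000 means cut at S838, F1560. After flipping Y the toolpath is (78.842,89.178) → (144.403,89.178) → (144.403,34.552) → (78.842,34.552) → (78.842,89.178), returning to the start.

Shape 5 is a closed polygon drawn with `<path>`. Its stroke #ff0000 means cut at S838, F1560. After flipping Y the toolpath is (138.198,143.678) → (138.781,43.438) → (49.584,70.911) → (87.254,72.167) → (42.635,113.221) → (99.776,127.082) → (138.198,143.678), returning to the start.

G21
G90
G0 X38.288 Y113.111
M3 S838
G1 X94.210 Y113.111 F1560
G1 X94.210 Y81.841
G1 X38.288 Y81.841
G1 X38.288 Y113.111
M5
G0 X136.442 Y9.798
M3 S838
G1 X73.856 Y57.806 F1560
M5
G0 X51.468 Y82.820
M3 S838
G1 X58.961 Y82.820 F1560
G1 X58.961 Y44.077
G1 X51.468 Y44.077
G1 X51.468 Y82.820
M5
G0 X78.842 Y89.178
M3 S838
G1 X144.403 Y89.178 F1560
G1 X144.403 Y34.552
G1 X78.842 Y34.552
G1 X78.842 Y89.178
M5
G0 X138.198 Y143.678
M3 S838
G1 X138.781 Y43.438 F1560
G1 X49.584 Y70.911
G1 X87.254 Y72.167
G1 X42.635 Y113.221
G1 X99.776 Y127.082
G1 X138.198 Y143.678
M5
G0 X0.000 Y0.000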